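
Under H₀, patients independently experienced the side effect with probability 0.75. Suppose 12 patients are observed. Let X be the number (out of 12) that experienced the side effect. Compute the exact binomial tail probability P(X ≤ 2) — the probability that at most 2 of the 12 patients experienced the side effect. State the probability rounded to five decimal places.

P = 0.00004

X ~ Binomial(n=12, p=0.75).
P(X ≤ 2) = C(12,0)·0.75^0·0.25^12 + C(12,1)·0.75^1·0.25^11 + C(12,2)·0.75^2·0.25^10.
= 0.000000 + 0.000002 + 0.000035 = 0.00004.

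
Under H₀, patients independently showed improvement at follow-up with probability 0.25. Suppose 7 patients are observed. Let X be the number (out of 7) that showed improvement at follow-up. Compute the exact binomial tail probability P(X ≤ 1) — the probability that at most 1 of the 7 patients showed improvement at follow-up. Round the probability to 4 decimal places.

X is binomial with n = 7 and p = 0.25.
P(X ≤ 1) = C(7,0)·0.25^0·0.75^7 + C(7,1)·0.25^1·0.75^6.
= 0.133484 + 0.311462 = 0.4449.

P = 0.4449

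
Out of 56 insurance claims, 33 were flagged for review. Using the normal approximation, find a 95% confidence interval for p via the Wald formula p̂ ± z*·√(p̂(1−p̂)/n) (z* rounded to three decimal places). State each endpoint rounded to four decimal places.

With x = 33 successes in n = 56, p̂ = 0.58929.
Standard error of p̂: √(0.242028/56) = √0.004321930 = 0.065741.
The 95% critical value is z* = 1.960.
Margin of error: 1.960 × 0.065741 = 0.12885.
Interval: 0.58929 ± 0.12885 → (0.4604, 0.7181).

(0.4604, 0.7181)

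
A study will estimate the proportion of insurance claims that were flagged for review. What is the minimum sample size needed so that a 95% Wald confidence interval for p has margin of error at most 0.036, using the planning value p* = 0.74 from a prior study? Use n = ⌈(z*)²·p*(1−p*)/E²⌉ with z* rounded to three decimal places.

n = 571

The 95% critical value is z* = 1.960.
p*(1−p*) = 0.1924.
(z*)²·p*(1−p*)/E² = 3.841600·0.1924/0.001296 = 570.312.
Rounding up, n = 571.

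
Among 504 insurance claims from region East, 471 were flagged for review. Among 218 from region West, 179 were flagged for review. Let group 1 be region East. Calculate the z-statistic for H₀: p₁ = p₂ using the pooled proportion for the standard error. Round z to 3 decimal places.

z = 4.670

p̂₁ = 471/504 = 0.93452, p̂₂ = 179/218 = 0.82110.
Pooled p̂ = (471+179)/(504+218) = 650/722 = 0.90028.
SE = √[p̂(1−p̂)(1/n₁+1/n₂)] = √[0.90028·0.09972·(1/504+1/218)] ≈ 0.024289.
z = 0.11342/0.024289 = 4.670.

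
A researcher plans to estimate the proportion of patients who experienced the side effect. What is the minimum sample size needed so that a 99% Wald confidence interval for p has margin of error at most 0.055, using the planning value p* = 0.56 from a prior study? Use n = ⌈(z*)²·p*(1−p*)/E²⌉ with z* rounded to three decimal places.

For 99% confidence, z* = 2.576.
p*(1−p*) = 0.56·0.44 = 0.2464.
Required n before rounding: 6.635776 × 0.2464 / 0.055² = 540.514.
⌈540.514⌉ = 541.

n = 541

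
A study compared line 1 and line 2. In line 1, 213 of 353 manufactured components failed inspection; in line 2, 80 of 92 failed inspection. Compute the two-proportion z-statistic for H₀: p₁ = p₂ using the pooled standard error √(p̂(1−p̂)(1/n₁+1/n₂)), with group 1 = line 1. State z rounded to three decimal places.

Sample proportions: p̂₁ = 213/353 = 0.60340 and p̂₂ = 80/92 = 0.86957.
Pooling: p̂ = 293/445 = 0.65843.
SE = √[p̂(1−p̂)(1/n₁+1/n₂)] = √[0.65843·0.34157·(1/353+1/92)] ≈ 0.055513.
z = -0.26617/0.055513 = -4.795.

z = -4.795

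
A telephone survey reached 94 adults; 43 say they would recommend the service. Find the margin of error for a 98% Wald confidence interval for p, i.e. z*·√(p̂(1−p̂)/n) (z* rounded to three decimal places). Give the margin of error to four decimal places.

ME = 0.1195

Sample proportion p̂ = 43/94 = 0.45745.
Standard error of p̂: √(0.248189/94) = √0.002640311 = 0.051384.
The 98% critical value is z* = 2.326.
ME = 2.326·0.051384 = 0.1195.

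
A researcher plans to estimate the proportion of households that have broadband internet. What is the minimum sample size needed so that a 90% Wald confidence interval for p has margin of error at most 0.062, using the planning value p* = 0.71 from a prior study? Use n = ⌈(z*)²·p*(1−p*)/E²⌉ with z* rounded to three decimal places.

n = 145

For 90% confidence, z* = 1.645.
p*(1−p*) = 0.2059.
Required n before rounding: 2.706025 × 0.2059 / 0.062² = 144.946.
Rounding up, n = 145.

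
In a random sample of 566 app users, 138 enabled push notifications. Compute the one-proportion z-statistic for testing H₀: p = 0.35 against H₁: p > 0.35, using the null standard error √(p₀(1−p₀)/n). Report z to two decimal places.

z = -5.30

With x = 138 successes in n = 566, p̂ = 0.24382.
Null standard error: √(0.35·0.65/566) = √0.000401943 = 0.020049.
z = (p̂ − p₀)/SE = (0.24382 − 0.35)/0.020049 = -5.30.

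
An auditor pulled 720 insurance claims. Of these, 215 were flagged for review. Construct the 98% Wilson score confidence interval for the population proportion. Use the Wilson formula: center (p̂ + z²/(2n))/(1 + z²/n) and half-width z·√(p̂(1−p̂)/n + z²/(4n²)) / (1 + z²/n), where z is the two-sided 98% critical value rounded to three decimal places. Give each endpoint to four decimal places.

Here p̂ = 215/720 = 0.29861 and z = 2.326 (z² = 5.410276).
1 + z²/n = 1.007514.
Center = (0.29861 + 0.003757)/1.007514 = 0.30011.
Radicand: p̂(1−p̂)/n + z²/(4n²) = 0.000290892 + 0.000002609 = 0.000293501.
Half-width = 2.326·√0.000293501/1.007514 = 0.03955.
CI: 0.30011 ± 0.03955 = (0.2606, 0.3397).

(0.2606, 0.3397)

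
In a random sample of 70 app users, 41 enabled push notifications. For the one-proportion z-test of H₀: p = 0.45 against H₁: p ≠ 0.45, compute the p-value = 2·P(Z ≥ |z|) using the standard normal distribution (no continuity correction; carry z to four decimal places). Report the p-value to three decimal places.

p̂ = 41/70 = 0.58571.
SE₀ = √(0.45·0.55/70) = 0.059462.
z = (p̂ − p₀)/SE = (41/70 − 0.45)/0.059462 ≈ 2.2824.
p-value = 2·P(Z ≥ |z|) with z = 2.2824 → 0.022.

p-value = 0.022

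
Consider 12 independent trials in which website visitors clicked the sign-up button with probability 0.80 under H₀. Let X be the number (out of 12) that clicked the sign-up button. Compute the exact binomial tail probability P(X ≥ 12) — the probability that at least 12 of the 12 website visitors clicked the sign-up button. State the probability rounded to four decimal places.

P = 0.0687

X ~ Binomial(n=12, p=0.80).
P(X ≥ 12) = C(12,12)·0.80^12·0.20^0.
= 0.068719 = 0.0687.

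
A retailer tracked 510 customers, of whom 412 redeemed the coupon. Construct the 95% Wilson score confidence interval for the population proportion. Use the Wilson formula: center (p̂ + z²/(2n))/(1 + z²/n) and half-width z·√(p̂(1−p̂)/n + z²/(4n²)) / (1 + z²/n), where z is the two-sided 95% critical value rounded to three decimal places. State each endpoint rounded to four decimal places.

p̂ = 412/510 = 0.80784; z = 1.960, so z² = 3.841600.
1 + z²/n = 1.007533.
Adjusted center: (0.80784 + z²/(2n))/1.007533 = 0.80554.
Radicand: p̂(1−p̂)/n + z²/(4n²) = 0.000304378 + 0.000003692 = 0.000308070.
Half-width = z·√(radicand)/denom = 1.960·0.017552/1.007533 = 0.03414.
CI: 0.80554 ± 0.03414 = (0.7714, 0.8397).

(0.7714, 0.8397)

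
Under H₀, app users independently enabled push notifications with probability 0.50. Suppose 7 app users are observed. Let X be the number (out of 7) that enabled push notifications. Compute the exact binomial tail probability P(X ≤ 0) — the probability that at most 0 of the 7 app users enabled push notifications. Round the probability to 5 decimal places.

P = 0.00781

X ~ Binomial(n=7, p=0.50).
P(X ≤ 0) = C(7,0)·0.50^0·0.50^7.
= 0.007812 = 0.00781.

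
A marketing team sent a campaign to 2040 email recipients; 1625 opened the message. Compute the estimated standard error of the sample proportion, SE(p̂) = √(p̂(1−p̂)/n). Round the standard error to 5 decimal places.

SE = 0.00891

The sample proportion is 1625/2040 = 0.79657.
p̂(1−p̂) = 0.79657·0.20343 = 0.162046.
Dividing by n and taking the root: √0.000079434 = 0.00891.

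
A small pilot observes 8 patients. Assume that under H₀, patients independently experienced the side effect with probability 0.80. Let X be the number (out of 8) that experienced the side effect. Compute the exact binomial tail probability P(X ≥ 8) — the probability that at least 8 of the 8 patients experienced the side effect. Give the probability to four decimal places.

P = 0.1678

X ~ Binomial(n=8, p=0.80).
P(X ≥ 8) = C(8,8)·0.80^8·0.20^0.
= 0.167772 = 0.1678.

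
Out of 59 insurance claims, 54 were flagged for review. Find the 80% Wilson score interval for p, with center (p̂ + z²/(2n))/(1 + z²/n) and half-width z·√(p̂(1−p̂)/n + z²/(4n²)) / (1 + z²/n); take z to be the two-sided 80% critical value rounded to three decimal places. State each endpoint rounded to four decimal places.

(0.8568, 0.9512)

p̂ = 54/59 = 0.91525; z = 1.282, so z² = 1.643524.
1 + z²/n = 1.027856.
Adjusted center: (0.91525 + z²/(2n))/1.027856 = 0.90400.
Radicand: p̂(1−p̂)/n + z²/(4n²) = 0.001314643 + 0.000118035 = 0.001432678.
Half-width = z·√(radicand)/denom = 1.282·0.037851/1.027856 = 0.04721.
So the interval runs from 0.8568 to 0.9512.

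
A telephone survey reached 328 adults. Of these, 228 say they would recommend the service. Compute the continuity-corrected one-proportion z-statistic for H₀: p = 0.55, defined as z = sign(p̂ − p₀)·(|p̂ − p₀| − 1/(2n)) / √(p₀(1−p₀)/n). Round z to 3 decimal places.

z = 5.228

The sample proportion is 228/328 = 0.69512. p̂ − p₀ = 0.145122.
Continuity correction 1/(2n) = 1/656 = 0.001524.
Corrected numerator: |0.145122| − 0.001524 = 0.143598.
SE₀ = √(0.55·0.45/328) = 0.027469.
z = (+)0.143598/0.027469 = 5.228.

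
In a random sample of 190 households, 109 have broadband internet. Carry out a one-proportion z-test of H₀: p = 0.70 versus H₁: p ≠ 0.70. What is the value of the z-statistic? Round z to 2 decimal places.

p̂ = 109/190 = 0.57368.
Null standard error: √(0.70·0.30/190) = √0.001105263 = 0.033245.
z = (p̂ − p₀)/SE = (0.57368 − 0.70)/0.033245 = -3.80.

z = -3.80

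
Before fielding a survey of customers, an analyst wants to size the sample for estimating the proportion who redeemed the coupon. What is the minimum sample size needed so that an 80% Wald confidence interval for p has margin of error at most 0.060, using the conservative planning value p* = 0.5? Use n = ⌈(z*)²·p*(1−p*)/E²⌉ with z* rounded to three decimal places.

n = 115

For 80% confidence, z* = 1.282.
p*(1−p*) = 0.2500.
(z*)²·p*(1−p*)/E² = 1.643524·0.2500/0.003600 = 114.134.
Rounding up, n = 115.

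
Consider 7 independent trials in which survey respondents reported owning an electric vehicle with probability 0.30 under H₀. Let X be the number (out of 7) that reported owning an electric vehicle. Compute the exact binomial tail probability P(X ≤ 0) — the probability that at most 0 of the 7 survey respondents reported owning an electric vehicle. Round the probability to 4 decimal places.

X ~ Binomial(n=7, p=0.30).
P(X ≤ 0) = C(7,0)·0.30^0·0.70^7.
= 0.082354 = 0.0824.

P = 0.0824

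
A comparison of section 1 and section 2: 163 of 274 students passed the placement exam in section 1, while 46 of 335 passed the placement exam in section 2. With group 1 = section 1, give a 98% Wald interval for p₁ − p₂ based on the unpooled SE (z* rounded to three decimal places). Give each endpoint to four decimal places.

(0.3759, 0.5393)

p̂₁ = 0.59489, p̂₂ = 0.13731, so the observed difference is 0.45758.
SE = √(0.000879547 + 0.000353607) = √0.001233154 = 0.035116.
z* = 2.326 at the 98% level. Margin = 2.326·0.035116 = 0.08168.
Interval: 0.45758 ± 0.08168 → (0.3759, 0.5393).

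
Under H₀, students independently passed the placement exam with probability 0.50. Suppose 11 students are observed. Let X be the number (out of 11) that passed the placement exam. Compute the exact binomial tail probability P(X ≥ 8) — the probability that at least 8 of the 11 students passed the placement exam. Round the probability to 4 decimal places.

P = 0.1133

X ~ Binomial(n=11, p=0.50).
P(X ≥ 8) = C(11,8)·0.50^8·0.50^3 + C(11,9)·0.50^9·0.50^2 + C(11,10)·0.50^10·0.50^1 + C(11,11)·0.50^11·0.50^0.
= 0.080566 + 0.026855 + 0.005371 + 0.000488 = 0.1133.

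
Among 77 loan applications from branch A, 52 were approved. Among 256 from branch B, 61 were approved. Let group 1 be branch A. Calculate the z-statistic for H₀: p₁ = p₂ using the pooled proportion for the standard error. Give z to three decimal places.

Sample proportions: p̂₁ = 52/77 = 0.67532 and p̂₂ = 61/256 = 0.23828.
Pooling: p̂ = 113/333 = 0.33934.
Pooled SE = √[0.2241882·0.01689326] ≈ 0.061541.
z = 0.43704/0.061541 = 7.102.

z = 7.102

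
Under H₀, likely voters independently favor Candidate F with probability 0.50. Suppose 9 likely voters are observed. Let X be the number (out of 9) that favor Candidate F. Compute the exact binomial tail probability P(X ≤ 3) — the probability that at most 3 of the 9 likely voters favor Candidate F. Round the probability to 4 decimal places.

P = 0.2539

X is binomial with n = 9 and p = 0.50.
P(X ≤ 3) = C(9,0)·0.50^0·0.50^9 + C(9,1)·0.50^1·0.50^8 + C(9,2)·0.50^2·0.50^7 + C(9,3)·0.50^3·0.50^6.
= 0.001953 + 0.017578 + 0.070312 + 0.164062 = 0.2539.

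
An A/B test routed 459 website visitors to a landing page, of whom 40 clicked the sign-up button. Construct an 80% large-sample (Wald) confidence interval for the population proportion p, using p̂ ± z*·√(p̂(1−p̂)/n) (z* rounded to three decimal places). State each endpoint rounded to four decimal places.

(0.0703, 0.1040)

Sample proportion p̂ = 40/459 = 0.08715.
SE = √(p̂(1−p̂)/n) = √(0.079552/459) = 0.013165.
z* = 1.282 at the 80% level.
Margin = 1.282·0.013165 = 0.01688.
Interval: 0.08715 ± 0.01688 → (0.0703, 0.1040).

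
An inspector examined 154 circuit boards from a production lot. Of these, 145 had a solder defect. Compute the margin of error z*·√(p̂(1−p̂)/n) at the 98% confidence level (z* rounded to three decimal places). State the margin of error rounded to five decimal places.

The sample proportion is 145/154 = 0.94156.
SE = √(p̂(1−p̂)/n) = √(0.055026/154) = 0.018903.
For 98% confidence, z* = 2.326.
So ME = 0.04397.

ME = 0.04397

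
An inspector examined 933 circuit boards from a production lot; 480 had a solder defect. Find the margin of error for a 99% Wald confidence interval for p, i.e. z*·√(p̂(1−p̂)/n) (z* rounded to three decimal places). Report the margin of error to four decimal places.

ME = 0.0421

Sample proportion p̂ = 480/933 = 0.51447.
SE(p̂) = √(0.51447·0.48553/933) = 0.016362.
z* = 2.576 at the 99% level.
So ME = 0.0421.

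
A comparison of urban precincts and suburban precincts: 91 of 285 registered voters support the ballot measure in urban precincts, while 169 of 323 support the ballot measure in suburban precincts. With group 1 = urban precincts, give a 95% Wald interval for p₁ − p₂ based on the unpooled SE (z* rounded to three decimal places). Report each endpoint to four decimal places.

p̂₁ = 91/285 = 0.31930, p̂₂ = 169/323 = 0.52322; p̂₁ − p̂₂ = -0.20392.
SE = √(0.000762621 + 0.000772325) = √0.001534946 = 0.039178.
The 95% critical value is z* = 1.960. Margin of error = 0.07679.
Interval: -0.20392 ± 0.07679 → (-0.2807, -0.1271).

(-0.2807, -0.1271)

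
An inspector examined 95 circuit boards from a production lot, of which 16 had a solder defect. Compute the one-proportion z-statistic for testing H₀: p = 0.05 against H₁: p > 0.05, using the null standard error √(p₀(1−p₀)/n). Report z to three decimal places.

z = 5.296

With x = 16 successes in n = 95, p̂ = 0.16842.
Under H₀, SE = √(p₀(1−p₀)/n) = √(0.05·0.95/95) = √0.000500000 = 0.022361.
z = (0.16842 − 0.05)/0.022361 = 0.11842/0.022361 = 5.296.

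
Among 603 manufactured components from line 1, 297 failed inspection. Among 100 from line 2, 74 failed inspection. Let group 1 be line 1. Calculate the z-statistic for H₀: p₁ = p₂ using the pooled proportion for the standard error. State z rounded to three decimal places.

p̂₁ = 297/603 = 0.49254, p̂₂ = 74/100 = 0.74000.
Pooled p̂ = (297+74)/(603+100) = 371/703 = 0.52774.
Pooled SE = √[0.2492306·0.01165837] ≈ 0.053904.
z = (p̂₁ − p̂₂)/SE = (0.49254 − 0.74000)/0.053904 = -0.24746/0.053904 = -4.591.

z = -4.591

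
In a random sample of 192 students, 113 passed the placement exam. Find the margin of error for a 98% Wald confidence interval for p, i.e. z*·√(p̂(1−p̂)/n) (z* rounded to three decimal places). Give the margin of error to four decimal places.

Sample proportion p̂ = 113/192 = 0.58854.
Standard error of p̂: √(0.242160/192) = √0.001261252 = 0.035514.
z* = 2.326 at the 98% level.
ME = 2.326·0.035514 = 0.0826.

ME = 0.0826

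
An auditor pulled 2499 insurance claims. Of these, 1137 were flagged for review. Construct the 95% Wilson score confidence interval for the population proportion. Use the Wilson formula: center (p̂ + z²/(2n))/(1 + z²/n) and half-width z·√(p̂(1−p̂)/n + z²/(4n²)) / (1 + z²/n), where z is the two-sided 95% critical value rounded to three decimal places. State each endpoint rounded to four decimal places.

(0.4355, 0.4746)

Here p̂ = 1137/2499 = 0.45498 and z = 1.960 (z² = 3.841600).
Denominator 1 + z²/n = 1 + 3.841600/2499 = 1.001537.
Adjusted center: (0.45498 + z²/(2n))/1.001537 = 0.45505.
Radicand: p̂(1−p̂)/n + z²/(4n²) = 0.000099229 + 0.000000154 = 0.000099383.
Half-width = 1.960·√0.000099383/1.001537 = 0.01951.
Interval: 0.45505 ± 0.01951 → (0.4355, 0.4746).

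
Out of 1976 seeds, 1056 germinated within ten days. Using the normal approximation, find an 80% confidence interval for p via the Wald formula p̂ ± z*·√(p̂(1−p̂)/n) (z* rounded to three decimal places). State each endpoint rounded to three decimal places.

Sample proportion p̂ = 1056/1976 = 0.53441.
Standard error of p̂: √(0.248816/1976) = √0.000125919 = 0.011221.
For 80% confidence, z* = 1.282.
Margin of error: 1.282 × 0.011221 = 0.01439.
CI: 0.53441 ± 0.01439 = (0.520, 0.549).

(0.520, 0.549)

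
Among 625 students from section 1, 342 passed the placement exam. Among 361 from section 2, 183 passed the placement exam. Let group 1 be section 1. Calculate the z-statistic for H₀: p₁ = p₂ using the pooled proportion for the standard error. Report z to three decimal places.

Sample proportions: p̂₁ = 342/625 = 0.54720 and p̂₂ = 183/361 = 0.50693.
Pooling: p̂ = 525/986 = 0.53245.
Pooled SE = √[0.2489467·0.00437008] ≈ 0.032984.
z = 0.04027/0.032984 = 1.221.

z = 1.221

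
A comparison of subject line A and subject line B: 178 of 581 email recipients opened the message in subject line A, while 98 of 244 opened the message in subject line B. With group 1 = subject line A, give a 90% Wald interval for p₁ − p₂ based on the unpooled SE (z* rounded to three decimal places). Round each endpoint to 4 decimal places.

(-0.1557, -0.0348)

p̂₁ = 178/581 = 0.30637, p̂₂ = 98/244 = 0.40164; p̂₁ − p̂₂ = -0.09527.
Unpooled SE = √(p̂₁(1−p̂₁)/n₁ + p̂₂(1−p̂₂)/n₂) = √(0.000365760 + 0.000984939) = 0.036752.
For 90% confidence, z* = 1.645. Margin = 1.645·0.036752 = 0.06046.
CI: -0.09527 ± 0.06046 = (-0.1557, -0.0348).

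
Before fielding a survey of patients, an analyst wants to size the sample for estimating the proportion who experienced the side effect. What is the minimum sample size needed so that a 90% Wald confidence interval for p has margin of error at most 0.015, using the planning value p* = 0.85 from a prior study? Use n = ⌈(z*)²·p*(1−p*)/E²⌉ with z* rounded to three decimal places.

The 90% critical value is z* = 1.645.
p*(1−p*) = 0.1275.
(z*)²·p*(1−p*)/E² = 2.706025·0.1275/0.000225 = 1533.414.
Rounding up, n = 1534.

n = 1534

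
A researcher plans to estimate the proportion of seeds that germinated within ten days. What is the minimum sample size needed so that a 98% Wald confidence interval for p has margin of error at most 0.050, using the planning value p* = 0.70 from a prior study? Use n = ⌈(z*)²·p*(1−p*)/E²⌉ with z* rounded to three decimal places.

n = 455

The 98% critical value is z* = 2.326.
p*(1−p*) = 0.2100.
Required n before rounding: 5.410276 × 0.2100 / 0.050² = 454.463.
⌈454.463⌉ = 455.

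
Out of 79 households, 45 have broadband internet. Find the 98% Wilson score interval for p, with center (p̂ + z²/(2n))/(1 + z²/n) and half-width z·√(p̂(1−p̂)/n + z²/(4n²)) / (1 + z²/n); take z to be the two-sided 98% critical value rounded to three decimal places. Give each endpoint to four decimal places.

(0.4397, 0.6906)

p̂ = 45/79 = 0.56962; z = 2.326, so z² = 5.410276.
Denominator 1 + z²/n = 1 + 5.410276/79 = 1.068485.
Adjusted center: (0.56962 + z²/(2n))/1.068485 = 0.56516.
Radicand: p̂(1−p̂)/n + z²/(4n²) = 0.003103203 + 0.000216723 = 0.003319926.
Half-width = 2.326·√0.003319926/1.068485 = 0.12543.
CI: 0.56516 ± 0.12543 = (0.4397, 0.6906).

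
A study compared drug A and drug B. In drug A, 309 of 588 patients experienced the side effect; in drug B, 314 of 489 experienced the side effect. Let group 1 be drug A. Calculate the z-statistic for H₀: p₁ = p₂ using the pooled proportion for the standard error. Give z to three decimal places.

Sample proportions: p̂₁ = 309/588 = 0.52551 and p̂₂ = 314/489 = 0.64213.
Pooled p̂ = (309+314)/(588+489) = 623/1077 = 0.57846.
Pooled SE = √[0.2438442·0.00374567] ≈ 0.030222.
z = (p̂₁ − p̂₂)/SE = (0.52551 − 0.64213)/0.030222 = -0.11662/0.030222 = -3.859.

z = -3.859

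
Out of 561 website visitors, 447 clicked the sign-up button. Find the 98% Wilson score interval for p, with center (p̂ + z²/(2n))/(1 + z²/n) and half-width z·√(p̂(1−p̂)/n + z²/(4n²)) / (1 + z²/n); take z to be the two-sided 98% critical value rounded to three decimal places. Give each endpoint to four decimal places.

(0.7545, 0.8334)

p̂ = 447/561 = 0.79679; z = 2.326, so z² = 5.410276.
1 + z²/n = 1.009644.
Adjusted center: (0.79679 + z²/(2n))/1.009644 = 0.79396.
Radicand: p̂(1−p̂)/n + z²/(4n²) = 0.000288618 + 0.000004298 = 0.000292916.
Half-width = 2.326·√0.000292916/1.009644 = 0.03943.
CI: 0.79396 ± 0.03943 = (0.7545, 0.8334).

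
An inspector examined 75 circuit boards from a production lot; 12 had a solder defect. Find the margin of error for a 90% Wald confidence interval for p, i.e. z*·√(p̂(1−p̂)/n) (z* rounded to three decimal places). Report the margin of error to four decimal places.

Sample proportion p̂ = 12/75 = 0.16000.
SE(p̂) = √(0.16000·0.84000/75) = 0.042332.
For 90% confidence, z* = 1.645.
So ME = 0.0696.

ME = 0.0696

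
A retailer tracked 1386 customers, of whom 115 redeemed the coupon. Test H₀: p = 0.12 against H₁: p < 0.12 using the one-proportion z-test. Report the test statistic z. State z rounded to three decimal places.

z = -4.242

Sample proportion p̂ = 115/1386 = 0.08297.
SE₀ = √(0.12·0.88/1386) = 0.008729.
Test statistic: z = -0.03703/0.008729 = -4.242.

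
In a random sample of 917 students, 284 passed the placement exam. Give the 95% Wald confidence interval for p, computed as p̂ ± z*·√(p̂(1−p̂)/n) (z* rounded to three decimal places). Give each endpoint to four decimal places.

With x = 284 successes in n = 917, p̂ = 0.30971.
SE = √(p̂(1−p̂)/n) = √(0.213788/917) = 0.015269.
z* = 1.960 at the 95% level.
Margin of error: 1.960 × 0.015269 = 0.02993.
Interval: 0.30971 ± 0.02993 → (0.2798, 0.3396).

(0.2798, 0.3396)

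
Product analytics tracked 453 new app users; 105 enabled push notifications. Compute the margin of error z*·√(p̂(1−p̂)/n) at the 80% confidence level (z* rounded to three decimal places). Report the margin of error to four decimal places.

With x = 105 successes in n = 453, p̂ = 0.23179.
SE = √(p̂(1−p̂)/n) = √(0.178062/453) = 0.019826.
The 80% critical value is z* = 1.282.
Margin of error = z*·SE = 1.282 × 0.019826 = 0.0254.

ME = 0.0254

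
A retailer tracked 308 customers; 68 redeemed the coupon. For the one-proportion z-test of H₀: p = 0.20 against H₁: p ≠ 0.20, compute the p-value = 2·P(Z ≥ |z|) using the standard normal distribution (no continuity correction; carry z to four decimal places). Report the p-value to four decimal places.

p-value = 0.3619

p̂ = 68/308 = 0.22078.
Null standard error: √(0.20·0.80/308) = √0.000519481 = 0.022792.
Test statistic (full precision, shown to 4 dp): z = (68/308 − 0.20)/SE₀ ≈ 0.9117.
From the standard normal, 2·P(Z ≥ |z|) = 0.3619.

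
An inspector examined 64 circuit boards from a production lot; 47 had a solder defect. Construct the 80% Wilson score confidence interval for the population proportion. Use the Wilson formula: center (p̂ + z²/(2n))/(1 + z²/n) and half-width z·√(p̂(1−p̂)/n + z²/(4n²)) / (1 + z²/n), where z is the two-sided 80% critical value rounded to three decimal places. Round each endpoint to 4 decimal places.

(0.6584, 0.7986)

Here p̂ = 47/64 = 0.73438 and z = 1.282 (z² = 1.643524).
Denominator 1 + z²/n = 1 + 1.643524/64 = 1.025680.
Adjusted center: (0.73438 + z²/(2n))/1.025680 = 0.72851.
Radicand: p̂(1−p̂)/n + z²/(4n²) = 0.003047943 + 0.000100313 = 0.003148256.
Half-width = 1.282·√0.003148256/1.025680 = 0.07013.
Interval: 0.72851 ± 0.07013 → (0.6584, 0.7986).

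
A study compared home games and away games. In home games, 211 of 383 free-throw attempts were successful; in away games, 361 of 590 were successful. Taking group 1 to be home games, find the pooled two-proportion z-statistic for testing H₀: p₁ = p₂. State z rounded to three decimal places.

Sample proportions: p̂₁ = 211/383 = 0.55091 and p̂₂ = 361/590 = 0.61186.
Pooling: p̂ = 572/973 = 0.58787.
SE = √[p̂(1−p̂)(1/n₁+1/n₂)] = √[0.58787·0.41213·(1/383+1/590)] ≈ 0.032299.
z = -0.06095/0.032299 = -1.887.

z = -1.887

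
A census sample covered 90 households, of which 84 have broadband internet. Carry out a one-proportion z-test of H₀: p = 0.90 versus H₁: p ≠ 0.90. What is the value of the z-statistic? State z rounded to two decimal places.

With x = 84 successes in n = 90, p̂ = 0.93333.
Null standard error: √(0.90·0.10/90) = √0.001000000 = 0.031623.
z = (p̂ − p₀)/SE = (0.93333 − 0.90)/0.031623 = 1.05.

z = 1.05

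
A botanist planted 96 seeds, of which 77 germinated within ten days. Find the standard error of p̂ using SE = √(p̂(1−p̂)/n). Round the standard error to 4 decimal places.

With x = 77 successes in n = 96, p̂ = 0.80208.
p̂(1−p̂) = 0.80208·0.19792 = 0.158748.
SE = √(0.158748/96) = √0.001653625 = 0.0407.

SE = 0.0407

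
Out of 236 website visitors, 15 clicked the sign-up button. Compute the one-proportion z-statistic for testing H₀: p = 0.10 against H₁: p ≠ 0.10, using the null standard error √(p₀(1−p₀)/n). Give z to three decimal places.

z = -1.866

p̂ = 15/236 = 0.06356.
Under H₀, SE = √(p₀(1−p₀)/n) = √(0.10·0.90/236) = √0.000381356 = 0.019528.
Test statistic: z = -0.03644/0.019528 = -1.866.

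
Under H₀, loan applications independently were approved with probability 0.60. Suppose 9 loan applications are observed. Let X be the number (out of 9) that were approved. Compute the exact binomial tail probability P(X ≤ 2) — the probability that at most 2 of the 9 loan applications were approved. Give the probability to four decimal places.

P = 0.0250

X is binomial with n = 9 and p = 0.60.
P(X ≤ 2) = C(9,0)·0.60^0·0.40^9 + C(9,1)·0.60^1·0.40^8 + C(9,2)·0.60^2·0.40^7.
= 0.000262 + 0.003539 + 0.021234 = 0.0250.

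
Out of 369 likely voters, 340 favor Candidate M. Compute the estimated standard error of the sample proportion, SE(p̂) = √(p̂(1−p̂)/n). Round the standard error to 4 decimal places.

Sample proportion p̂ = 340/369 = 0.92141.
p̂(1−p̂) = 0.072414.
Dividing by n and taking the root: √0.000196244 = 0.0140.

SE = 0.0140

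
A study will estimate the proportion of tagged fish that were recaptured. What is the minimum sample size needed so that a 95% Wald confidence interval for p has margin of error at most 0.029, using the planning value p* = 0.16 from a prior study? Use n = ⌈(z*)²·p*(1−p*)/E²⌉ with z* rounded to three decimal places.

The 95% critical value is z* = 1.960.
p*(1−p*) = 0.1344.
(z*)²·p*(1−p*)/E² = 3.841600·0.1344/0.000841 = 613.925.
Rounding up, n = 614.

n = 614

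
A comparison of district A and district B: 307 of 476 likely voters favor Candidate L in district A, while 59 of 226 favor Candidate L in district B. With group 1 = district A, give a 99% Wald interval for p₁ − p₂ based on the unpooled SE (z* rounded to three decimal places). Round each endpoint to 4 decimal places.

p̂₁ = 0.64496, p̂₂ = 0.26106, so the observed difference is 0.38390.
Unpooled SE = √(p̂₁(1−p̂₁)/n₁ + p̂₂(1−p̂₂)/n₂) = √(0.000481066 + 0.000853578) = 0.036533.
For 99% confidence, z* = 2.576. Margin = 2.576·0.036533 = 0.09411.
CI: 0.38390 ± 0.09411 = (0.2898, 0.4780).

(0.2898, 0.4780)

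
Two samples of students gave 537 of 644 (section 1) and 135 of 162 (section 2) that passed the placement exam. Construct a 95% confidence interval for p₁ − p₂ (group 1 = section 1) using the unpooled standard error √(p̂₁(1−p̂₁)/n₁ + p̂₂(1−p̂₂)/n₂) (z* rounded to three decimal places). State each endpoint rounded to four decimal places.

p̂₁ = 0.83385, p̂₂ = 0.83333, so the observed difference is 0.00052.
Unpooled SE = √(p̂₁(1−p̂₁)/n₁ + p̂₂(1−p̂₂)/n₂) = √(0.000215130 + 0.000857339) = 0.032749.
For 95% confidence, z* = 1.960. Margin = 1.960·0.032749 = 0.06419.
Interval: 0.00052 ± 0.06419 → (-0.0637, 0.0647).

(-0.0637, 0.0647)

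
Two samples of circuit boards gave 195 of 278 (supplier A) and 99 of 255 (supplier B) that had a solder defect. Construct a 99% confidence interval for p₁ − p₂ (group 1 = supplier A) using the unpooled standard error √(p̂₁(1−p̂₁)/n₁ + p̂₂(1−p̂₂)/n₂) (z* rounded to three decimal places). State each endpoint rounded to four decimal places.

p̂₁ = 195/278 = 0.70144, p̂₂ = 99/255 = 0.38824; p̂₁ − p̂₂ = 0.31320.
SE = √(0.000753318 + 0.000931406) = √0.001684724 = 0.041045.
z* = 2.576 at the 99% level. Margin = 2.576·0.041045 = 0.10573.
CI: 0.31320 ± 0.10573 = (0.2075, 0.4189).

(0.2075, 0.4189)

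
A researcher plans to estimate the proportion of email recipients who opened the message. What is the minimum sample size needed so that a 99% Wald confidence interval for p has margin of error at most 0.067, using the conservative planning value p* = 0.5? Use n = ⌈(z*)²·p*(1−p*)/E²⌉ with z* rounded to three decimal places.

n = 370

The 99% critical value is z* = 2.576.
p*(1−p*) = 0.50·0.50 = 0.2500.
(z*)²·p*(1−p*)/E² = 6.635776·0.2500/0.004489 = 369.558.
⌈369.558⌉ = 370.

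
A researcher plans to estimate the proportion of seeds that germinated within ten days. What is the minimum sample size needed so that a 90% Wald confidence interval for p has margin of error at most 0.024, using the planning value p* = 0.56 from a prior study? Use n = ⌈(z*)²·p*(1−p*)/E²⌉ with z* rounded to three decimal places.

n = 1158

For 90% confidence, z* = 1.645.
p*(1−p*) = 0.2464.
(z*)²·p*(1−p*)/E² = 2.706025·0.2464/0.000576 = 1157.577.
Rounding up, n = 1158.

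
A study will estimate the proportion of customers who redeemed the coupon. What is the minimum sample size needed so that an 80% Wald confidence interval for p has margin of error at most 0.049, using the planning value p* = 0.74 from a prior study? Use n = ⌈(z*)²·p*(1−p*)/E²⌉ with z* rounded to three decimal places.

n = 132

z* = 1.282 at the 80% level.
p*(1−p*) = 0.1924.
Required n before rounding: 1.643524 × 0.1924 / 0.049² = 131.701.
⌈131.701⌉ = 132.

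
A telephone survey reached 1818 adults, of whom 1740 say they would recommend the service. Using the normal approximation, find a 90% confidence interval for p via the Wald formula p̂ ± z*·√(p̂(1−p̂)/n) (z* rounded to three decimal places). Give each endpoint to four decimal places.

Sample proportion p̂ = 1740/1818 = 0.95710.
SE = √(p̂(1−p̂)/n) = √(0.041064/1818) = 0.004753.
For 90% confidence, z* = 1.645.
Margin = 1.645·0.004753 = 0.00782.
CI: 0.95710 ± 0.00782 = (0.9493, 0.9649).

(0.9493, 0.9649)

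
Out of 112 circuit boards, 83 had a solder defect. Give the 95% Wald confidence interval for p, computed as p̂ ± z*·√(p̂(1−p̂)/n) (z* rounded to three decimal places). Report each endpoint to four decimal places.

Sample proportion p̂ = 83/112 = 0.74107.
SE(p̂) = √(0.74107·0.25893/112) = 0.041391.
z* = 1.960 at the 95% level.
Margin = 1.960·0.041391 = 0.08113.
CI: 0.74107 ± 0.08113 = (0.6599, 0.8222).

(0.6599, 0.8222)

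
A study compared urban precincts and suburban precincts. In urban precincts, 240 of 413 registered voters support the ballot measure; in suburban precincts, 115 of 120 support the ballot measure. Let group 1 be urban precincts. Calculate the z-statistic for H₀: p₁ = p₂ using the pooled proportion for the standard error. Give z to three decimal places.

z = -7.713

Sample proportions: p̂₁ = 240/413 = 0.58111 and p̂₂ = 115/120 = 0.95833.
Pooled p̂ = (240+115)/(413+120) = 355/533 = 0.66604.
SE = √[p̂(1−p̂)(1/n₁+1/n₂)] = √[0.66604·0.33396·(1/413+1/120)] ≈ 0.048910.
z = (p̂₁ − p̂₂)/SE = (0.58111 − 0.95833)/0.048910 = -0.37722/0.048910 = -7.713.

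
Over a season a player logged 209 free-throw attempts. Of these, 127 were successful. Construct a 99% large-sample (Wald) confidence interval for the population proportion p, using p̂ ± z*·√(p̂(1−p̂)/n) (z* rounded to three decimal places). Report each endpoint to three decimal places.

(0.521, 0.695)

With x = 127 successes in n = 209, p̂ = 0.60766.
SE = √(p̂(1−p̂)/n) = √(0.238410/209) = 0.033775.
z* = 2.576 at the 99% level.
Margin = 2.576·0.033775 = 0.08700.
Interval: 0.60766 ± 0.08700 → (0.521, 0.695).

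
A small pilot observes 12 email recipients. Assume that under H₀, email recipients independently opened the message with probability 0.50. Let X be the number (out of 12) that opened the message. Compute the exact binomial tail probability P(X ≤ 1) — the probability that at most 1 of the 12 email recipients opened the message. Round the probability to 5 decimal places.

P = 0.00317

X is binomial with n = 12 and p = 0.50.
P(X ≤ 1) = C(12,0)·0.50^0·0.50^12 + C(12,1)·0.50^1·0.50^11.
= 0.000244 + 0.002930 = 0.00317.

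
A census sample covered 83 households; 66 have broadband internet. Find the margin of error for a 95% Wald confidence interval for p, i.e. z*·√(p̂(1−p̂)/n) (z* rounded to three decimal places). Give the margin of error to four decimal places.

With x = 66 successes in n = 83, p̂ = 0.79518.
SE(p̂) = √(0.79518·0.20482/83) = 0.044298.
For 95% confidence, z* = 1.960.
Margin of error = z*·SE = 1.960 × 0.044298 = 0.0868.

ME = 0.0868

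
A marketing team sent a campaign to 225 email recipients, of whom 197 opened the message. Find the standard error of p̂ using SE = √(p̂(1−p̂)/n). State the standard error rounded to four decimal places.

Sample proportion p̂ = 197/225 = 0.87556.
p̂(1−p̂) = 0.108955.
SE = √(0.108955/225) = √0.000484244 = 0.0220.

SE = 0.0220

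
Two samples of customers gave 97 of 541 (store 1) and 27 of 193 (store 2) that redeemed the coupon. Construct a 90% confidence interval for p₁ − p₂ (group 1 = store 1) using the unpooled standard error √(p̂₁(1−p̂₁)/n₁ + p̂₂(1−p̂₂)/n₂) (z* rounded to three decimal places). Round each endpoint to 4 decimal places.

(-0.0098, 0.0886)

p̂₁ = 97/541 = 0.17930, p̂₂ = 27/193 = 0.13990; p̂₁ − p̂₂ = 0.03940.
SE = √(0.000271996 + 0.000623448) = √0.000895444 = 0.029924.
For 90% confidence, z* = 1.645. Margin of error = 0.04922.
Interval: 0.03940 ± 0.04922 → (-0.0098, 0.0886).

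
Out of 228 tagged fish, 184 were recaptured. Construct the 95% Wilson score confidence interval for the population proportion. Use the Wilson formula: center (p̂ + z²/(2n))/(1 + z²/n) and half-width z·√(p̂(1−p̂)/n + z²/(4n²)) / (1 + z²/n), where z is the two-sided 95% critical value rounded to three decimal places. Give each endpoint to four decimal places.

Here p̂ = 184/228 = 0.80702 and z = 1.960 (z² = 3.841600).
1 + z²/n = 1.016849.
Center = (0.80702 + 0.008425)/1.016849 = 0.80193.
Radicand: p̂(1−p̂)/n + z²/(4n²) = 0.000683071 + 0.000018475 = 0.000701546.
Half-width = z·√(radicand)/denom = 1.960·0.026487/1.016849 = 0.05105.
CI: 0.80193 ± 0.05105 = (0.7509, 0.8530).

(0.7509, 0.8530)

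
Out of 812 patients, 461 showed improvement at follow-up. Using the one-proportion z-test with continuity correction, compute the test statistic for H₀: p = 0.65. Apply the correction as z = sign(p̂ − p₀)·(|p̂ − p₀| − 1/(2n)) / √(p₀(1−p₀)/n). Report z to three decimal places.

z = -4.878

Sample proportion p̂ = 461/812 = 0.56773. p̂ − p₀ = -0.082266.
Continuity correction 1/(2n) = 1/1624 = 0.000616.
Corrected numerator: |-0.082266| − 0.000616 = 0.081650.
Null standard error: √(0.65·0.35/812) = √0.000280172 = 0.016738.
z = (−)0.081650/0.016738 = -4.878.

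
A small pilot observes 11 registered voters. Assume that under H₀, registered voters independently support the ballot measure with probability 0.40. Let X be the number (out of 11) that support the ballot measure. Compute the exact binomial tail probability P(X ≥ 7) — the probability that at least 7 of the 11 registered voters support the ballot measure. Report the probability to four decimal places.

P = 0.0994

X ~ Binomial(n=11, p=0.40).
P(X ≥ 7) = Σ_{j=7}^{11} C(11,j)·0.40^j·0.60^{11−j}.
= 0.070071 + 0.023357 + 0.005190 + 0.000692 + 0.000042 = 0.0994.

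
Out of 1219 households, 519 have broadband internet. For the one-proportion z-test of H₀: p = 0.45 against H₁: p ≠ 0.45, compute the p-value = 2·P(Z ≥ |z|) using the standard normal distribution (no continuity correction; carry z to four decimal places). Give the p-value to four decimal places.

p-value = 0.0889

With x = 519 successes in n = 1219, p̂ = 0.42576.
SE₀ = √(0.45·0.55/1219) = 0.014249.
z = (p̂ − p₀)/SE = (519/1219 − 0.45)/0.014249 ≈ -1.7012.
From the standard normal, 2·P(Z ≥ |z|) = 0.0889.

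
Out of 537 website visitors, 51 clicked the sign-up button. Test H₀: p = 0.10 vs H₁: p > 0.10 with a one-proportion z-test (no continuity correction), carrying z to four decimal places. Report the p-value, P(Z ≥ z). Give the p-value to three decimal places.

With x = 51 successes in n = 537, p̂ = 0.09497.
Under H₀, SE = √(p₀(1−p₀)/n) = √(0.10·0.90/537) = √0.000167598 = 0.012946.
z = (p̂ − p₀)/SE = (51/537 − 0.10)/0.012946 ≈ -0.3884.
From the standard normal, P(Z ≥ z) = 0.651.

p-value = 0.651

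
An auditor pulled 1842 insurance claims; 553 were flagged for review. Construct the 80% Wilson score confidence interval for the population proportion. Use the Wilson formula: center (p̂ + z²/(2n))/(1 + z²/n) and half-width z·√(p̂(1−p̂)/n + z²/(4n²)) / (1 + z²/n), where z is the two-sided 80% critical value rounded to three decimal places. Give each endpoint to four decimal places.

Here p̂ = 553/1842 = 0.30022 and z = 1.282 (z² = 1.643524).
1 + z²/n = 1.000892.
Adjusted center: (0.30022 + z²/(2n))/1.000892 = 0.30040.
Radicand: p̂(1−p̂)/n + z²/(4n²) = 0.000114054 + 0.000000121 = 0.000114175.
Half-width = 1.282·√0.000114175/1.000892 = 0.01369.
CI: 0.30040 ± 0.01369 = (0.2867, 0.3141).

(0.2867, 0.3141)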